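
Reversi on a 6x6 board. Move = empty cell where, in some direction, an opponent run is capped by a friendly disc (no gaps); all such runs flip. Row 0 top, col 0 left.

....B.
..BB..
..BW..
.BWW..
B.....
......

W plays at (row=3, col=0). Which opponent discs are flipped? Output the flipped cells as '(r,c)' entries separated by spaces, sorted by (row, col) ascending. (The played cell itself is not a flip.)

Dir NW: edge -> no flip
Dir N: first cell '.' (not opp) -> no flip
Dir NE: first cell '.' (not opp) -> no flip
Dir W: edge -> no flip
Dir E: opp run (3,1) capped by W -> flip
Dir SW: edge -> no flip
Dir S: opp run (4,0), next='.' -> no flip
Dir SE: first cell '.' (not opp) -> no flip

Answer: (3,1)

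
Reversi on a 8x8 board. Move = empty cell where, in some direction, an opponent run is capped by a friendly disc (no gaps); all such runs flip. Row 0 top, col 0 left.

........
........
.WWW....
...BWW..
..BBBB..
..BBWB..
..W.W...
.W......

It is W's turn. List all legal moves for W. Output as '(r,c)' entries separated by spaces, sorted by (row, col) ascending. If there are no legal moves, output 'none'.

(2,4): no bracket -> illegal
(3,1): flips 2 -> legal
(3,2): flips 4 -> legal
(3,6): flips 1 -> legal
(4,1): no bracket -> illegal
(4,6): flips 1 -> legal
(5,1): flips 2 -> legal
(5,6): flips 2 -> legal
(6,1): flips 2 -> legal
(6,3): flips 3 -> legal
(6,5): flips 2 -> legal
(6,6): flips 3 -> legal

Answer: (3,1) (3,2) (3,6) (4,6) (5,1) (5,6) (6,1) (6,3) (6,5) (6,6)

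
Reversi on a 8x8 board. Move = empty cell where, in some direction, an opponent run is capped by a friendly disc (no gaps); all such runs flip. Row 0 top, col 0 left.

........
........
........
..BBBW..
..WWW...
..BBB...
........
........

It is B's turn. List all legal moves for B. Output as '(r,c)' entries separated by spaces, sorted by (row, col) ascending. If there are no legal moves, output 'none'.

Answer: (2,6) (3,1) (3,6) (5,1) (5,5)

Derivation:
(2,4): no bracket -> illegal
(2,5): no bracket -> illegal
(2,6): flips 2 -> legal
(3,1): flips 1 -> legal
(3,6): flips 1 -> legal
(4,1): no bracket -> illegal
(4,5): no bracket -> illegal
(4,6): no bracket -> illegal
(5,1): flips 1 -> legal
(5,5): flips 1 -> legal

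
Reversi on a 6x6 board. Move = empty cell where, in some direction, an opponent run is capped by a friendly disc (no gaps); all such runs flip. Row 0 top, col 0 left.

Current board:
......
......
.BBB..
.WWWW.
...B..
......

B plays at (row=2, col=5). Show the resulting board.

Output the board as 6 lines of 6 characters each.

Answer: ......
......
.BBB.B
.WWWB.
...B..
......

Derivation:
Place B at (2,5); scan 8 dirs for brackets.
Dir NW: first cell '.' (not opp) -> no flip
Dir N: first cell '.' (not opp) -> no flip
Dir NE: edge -> no flip
Dir W: first cell '.' (not opp) -> no flip
Dir E: edge -> no flip
Dir SW: opp run (3,4) capped by B -> flip
Dir S: first cell '.' (not opp) -> no flip
Dir SE: edge -> no flip
All flips: (3,4)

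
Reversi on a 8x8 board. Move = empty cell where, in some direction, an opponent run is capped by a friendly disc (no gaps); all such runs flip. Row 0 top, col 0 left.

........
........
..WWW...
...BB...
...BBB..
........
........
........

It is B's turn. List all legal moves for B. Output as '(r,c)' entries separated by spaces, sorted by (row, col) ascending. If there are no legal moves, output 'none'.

(1,1): flips 1 -> legal
(1,2): flips 1 -> legal
(1,3): flips 1 -> legal
(1,4): flips 1 -> legal
(1,5): flips 1 -> legal
(2,1): no bracket -> illegal
(2,5): no bracket -> illegal
(3,1): no bracket -> illegal
(3,2): no bracket -> illegal
(3,5): no bracket -> illegal

Answer: (1,1) (1,2) (1,3) (1,4) (1,5)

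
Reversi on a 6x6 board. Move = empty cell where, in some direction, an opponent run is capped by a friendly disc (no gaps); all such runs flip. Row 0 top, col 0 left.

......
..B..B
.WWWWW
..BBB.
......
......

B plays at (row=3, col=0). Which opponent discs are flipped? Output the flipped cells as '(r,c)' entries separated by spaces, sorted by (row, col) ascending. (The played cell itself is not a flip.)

Dir NW: edge -> no flip
Dir N: first cell '.' (not opp) -> no flip
Dir NE: opp run (2,1) capped by B -> flip
Dir W: edge -> no flip
Dir E: first cell '.' (not opp) -> no flip
Dir SW: edge -> no flip
Dir S: first cell '.' (not opp) -> no flip
Dir SE: first cell '.' (not opp) -> no flip

Answer: (2,1)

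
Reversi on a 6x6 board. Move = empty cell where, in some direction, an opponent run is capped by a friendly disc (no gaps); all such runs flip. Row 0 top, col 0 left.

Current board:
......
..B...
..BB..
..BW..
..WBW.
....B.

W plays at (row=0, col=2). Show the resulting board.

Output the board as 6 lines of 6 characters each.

Answer: ..W...
..W...
..WB..
..WW..
..WBW.
....B.

Derivation:
Place W at (0,2); scan 8 dirs for brackets.
Dir NW: edge -> no flip
Dir N: edge -> no flip
Dir NE: edge -> no flip
Dir W: first cell '.' (not opp) -> no flip
Dir E: first cell '.' (not opp) -> no flip
Dir SW: first cell '.' (not opp) -> no flip
Dir S: opp run (1,2) (2,2) (3,2) capped by W -> flip
Dir SE: first cell '.' (not opp) -> no flip
All flips: (1,2) (2,2) (3,2)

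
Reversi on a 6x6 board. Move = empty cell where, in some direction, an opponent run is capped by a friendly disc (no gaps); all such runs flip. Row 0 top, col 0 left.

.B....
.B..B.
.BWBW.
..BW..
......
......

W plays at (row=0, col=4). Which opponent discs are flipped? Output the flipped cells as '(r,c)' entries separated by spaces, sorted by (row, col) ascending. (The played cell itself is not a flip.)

Answer: (1,4)

Derivation:
Dir NW: edge -> no flip
Dir N: edge -> no flip
Dir NE: edge -> no flip
Dir W: first cell '.' (not opp) -> no flip
Dir E: first cell '.' (not opp) -> no flip
Dir SW: first cell '.' (not opp) -> no flip
Dir S: opp run (1,4) capped by W -> flip
Dir SE: first cell '.' (not opp) -> no flip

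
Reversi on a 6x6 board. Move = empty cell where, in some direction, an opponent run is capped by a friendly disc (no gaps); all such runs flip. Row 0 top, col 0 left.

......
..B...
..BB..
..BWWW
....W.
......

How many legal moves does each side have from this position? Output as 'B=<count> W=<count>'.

-- B to move --
(2,4): no bracket -> illegal
(2,5): no bracket -> illegal
(4,2): no bracket -> illegal
(4,3): flips 1 -> legal
(4,5): flips 1 -> legal
(5,3): no bracket -> illegal
(5,4): no bracket -> illegal
(5,5): flips 2 -> legal
B mobility = 3
-- W to move --
(0,1): flips 2 -> legal
(0,2): no bracket -> illegal
(0,3): no bracket -> illegal
(1,1): flips 1 -> legal
(1,3): flips 1 -> legal
(1,4): no bracket -> illegal
(2,1): no bracket -> illegal
(2,4): no bracket -> illegal
(3,1): flips 1 -> legal
(4,1): no bracket -> illegal
(4,2): no bracket -> illegal
(4,3): no bracket -> illegal
W mobility = 4

Answer: B=3 W=4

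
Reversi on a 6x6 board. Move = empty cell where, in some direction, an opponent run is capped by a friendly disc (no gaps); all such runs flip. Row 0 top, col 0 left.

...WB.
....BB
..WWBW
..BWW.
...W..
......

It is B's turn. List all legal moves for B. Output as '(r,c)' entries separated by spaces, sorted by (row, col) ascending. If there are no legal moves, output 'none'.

Answer: (0,2) (1,2) (2,1) (3,5) (4,2) (4,4) (5,4)

Derivation:
(0,2): flips 1 -> legal
(1,1): no bracket -> illegal
(1,2): flips 1 -> legal
(1,3): no bracket -> illegal
(2,1): flips 2 -> legal
(3,1): no bracket -> illegal
(3,5): flips 3 -> legal
(4,2): flips 1 -> legal
(4,4): flips 1 -> legal
(4,5): no bracket -> illegal
(5,2): no bracket -> illegal
(5,3): no bracket -> illegal
(5,4): flips 1 -> legal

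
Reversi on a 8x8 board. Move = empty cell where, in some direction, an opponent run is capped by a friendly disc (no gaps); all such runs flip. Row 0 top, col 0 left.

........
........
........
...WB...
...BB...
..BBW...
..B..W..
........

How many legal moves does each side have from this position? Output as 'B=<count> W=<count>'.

-- B to move --
(2,2): flips 1 -> legal
(2,3): flips 1 -> legal
(2,4): no bracket -> illegal
(3,2): flips 1 -> legal
(4,2): no bracket -> illegal
(4,5): no bracket -> illegal
(5,5): flips 1 -> legal
(5,6): no bracket -> illegal
(6,3): no bracket -> illegal
(6,4): flips 1 -> legal
(6,6): no bracket -> illegal
(7,4): no bracket -> illegal
(7,5): no bracket -> illegal
(7,6): flips 2 -> legal
B mobility = 6
-- W to move --
(2,3): no bracket -> illegal
(2,4): flips 2 -> legal
(2,5): no bracket -> illegal
(3,2): flips 1 -> legal
(3,5): flips 1 -> legal
(4,1): no bracket -> illegal
(4,2): no bracket -> illegal
(4,5): no bracket -> illegal
(5,1): flips 2 -> legal
(5,5): flips 1 -> legal
(6,1): no bracket -> illegal
(6,3): flips 2 -> legal
(6,4): no bracket -> illegal
(7,1): no bracket -> illegal
(7,2): no bracket -> illegal
(7,3): no bracket -> illegal
W mobility = 6

Answer: B=6 W=6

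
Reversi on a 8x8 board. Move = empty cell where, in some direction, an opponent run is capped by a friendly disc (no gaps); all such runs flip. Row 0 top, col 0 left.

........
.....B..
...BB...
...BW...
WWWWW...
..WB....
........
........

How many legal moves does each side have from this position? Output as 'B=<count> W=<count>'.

Answer: B=6 W=10

Derivation:
-- B to move --
(2,5): no bracket -> illegal
(3,0): no bracket -> illegal
(3,1): flips 1 -> legal
(3,2): no bracket -> illegal
(3,5): flips 2 -> legal
(4,5): flips 1 -> legal
(5,0): no bracket -> illegal
(5,1): flips 2 -> legal
(5,4): flips 2 -> legal
(5,5): flips 1 -> legal
(6,1): no bracket -> illegal
(6,2): no bracket -> illegal
(6,3): no bracket -> illegal
B mobility = 6
-- W to move --
(0,4): no bracket -> illegal
(0,5): no bracket -> illegal
(0,6): flips 3 -> legal
(1,2): flips 1 -> legal
(1,3): flips 2 -> legal
(1,4): flips 1 -> legal
(1,6): no bracket -> illegal
(2,2): flips 1 -> legal
(2,5): no bracket -> illegal
(2,6): no bracket -> illegal
(3,2): flips 1 -> legal
(3,5): no bracket -> illegal
(5,4): flips 1 -> legal
(6,2): flips 1 -> legal
(6,3): flips 1 -> legal
(6,4): flips 1 -> legal
W mobility = 10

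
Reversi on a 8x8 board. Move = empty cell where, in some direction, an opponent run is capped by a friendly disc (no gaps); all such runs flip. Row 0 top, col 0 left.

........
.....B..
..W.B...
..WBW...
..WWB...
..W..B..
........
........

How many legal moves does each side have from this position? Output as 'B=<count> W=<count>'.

-- B to move --
(1,1): flips 1 -> legal
(1,2): no bracket -> illegal
(1,3): no bracket -> illegal
(2,1): no bracket -> illegal
(2,3): no bracket -> illegal
(2,5): no bracket -> illegal
(3,1): flips 1 -> legal
(3,5): flips 1 -> legal
(4,1): flips 2 -> legal
(4,5): no bracket -> illegal
(5,1): flips 1 -> legal
(5,3): flips 1 -> legal
(5,4): no bracket -> illegal
(6,1): no bracket -> illegal
(6,2): no bracket -> illegal
(6,3): no bracket -> illegal
B mobility = 6
-- W to move --
(0,4): no bracket -> illegal
(0,5): no bracket -> illegal
(0,6): flips 3 -> legal
(1,3): no bracket -> illegal
(1,4): flips 1 -> legal
(1,6): no bracket -> illegal
(2,3): flips 1 -> legal
(2,5): no bracket -> illegal
(2,6): no bracket -> illegal
(3,5): no bracket -> illegal
(4,5): flips 1 -> legal
(4,6): no bracket -> illegal
(5,3): no bracket -> illegal
(5,4): flips 1 -> legal
(5,6): no bracket -> illegal
(6,4): no bracket -> illegal
(6,5): no bracket -> illegal
(6,6): flips 3 -> legal
W mobility = 6

Answer: B=6 W=6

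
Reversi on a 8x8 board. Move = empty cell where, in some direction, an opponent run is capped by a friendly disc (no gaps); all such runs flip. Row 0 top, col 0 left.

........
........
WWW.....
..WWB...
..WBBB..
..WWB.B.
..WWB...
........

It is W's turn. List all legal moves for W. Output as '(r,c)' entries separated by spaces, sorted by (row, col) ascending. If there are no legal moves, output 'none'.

Answer: (2,5) (3,5) (3,6) (4,6) (5,5) (6,5) (7,5)

Derivation:
(2,3): no bracket -> illegal
(2,4): no bracket -> illegal
(2,5): flips 2 -> legal
(3,5): flips 2 -> legal
(3,6): flips 2 -> legal
(4,6): flips 3 -> legal
(4,7): no bracket -> illegal
(5,5): flips 2 -> legal
(5,7): no bracket -> illegal
(6,5): flips 3 -> legal
(6,6): no bracket -> illegal
(6,7): no bracket -> illegal
(7,3): no bracket -> illegal
(7,4): no bracket -> illegal
(7,5): flips 1 -> legal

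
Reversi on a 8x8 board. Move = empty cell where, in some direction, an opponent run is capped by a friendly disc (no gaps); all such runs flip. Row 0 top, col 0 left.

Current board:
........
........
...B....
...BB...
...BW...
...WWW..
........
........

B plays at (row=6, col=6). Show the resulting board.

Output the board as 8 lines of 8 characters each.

Answer: ........
........
...B....
...BB...
...BB...
...WWB..
......B.
........

Derivation:
Place B at (6,6); scan 8 dirs for brackets.
Dir NW: opp run (5,5) (4,4) capped by B -> flip
Dir N: first cell '.' (not opp) -> no flip
Dir NE: first cell '.' (not opp) -> no flip
Dir W: first cell '.' (not opp) -> no flip
Dir E: first cell '.' (not opp) -> no flip
Dir SW: first cell '.' (not opp) -> no flip
Dir S: first cell '.' (not opp) -> no flip
Dir SE: first cell '.' (not opp) -> no flip
All flips: (4,4) (5,5)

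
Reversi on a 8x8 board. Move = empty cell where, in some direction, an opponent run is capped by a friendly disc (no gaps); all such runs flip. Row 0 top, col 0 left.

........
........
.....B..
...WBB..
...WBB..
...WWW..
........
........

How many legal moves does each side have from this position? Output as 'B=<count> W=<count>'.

-- B to move --
(2,2): flips 1 -> legal
(2,3): no bracket -> illegal
(2,4): no bracket -> illegal
(3,2): flips 1 -> legal
(4,2): flips 1 -> legal
(4,6): no bracket -> illegal
(5,2): flips 1 -> legal
(5,6): no bracket -> illegal
(6,2): flips 1 -> legal
(6,3): flips 1 -> legal
(6,4): flips 1 -> legal
(6,5): flips 1 -> legal
(6,6): flips 1 -> legal
B mobility = 9
-- W to move --
(1,4): no bracket -> illegal
(1,5): flips 3 -> legal
(1,6): flips 2 -> legal
(2,3): no bracket -> illegal
(2,4): flips 2 -> legal
(2,6): flips 2 -> legal
(3,6): flips 3 -> legal
(4,6): flips 2 -> legal
(5,6): no bracket -> illegal
W mobility = 6

Answer: B=9 W=6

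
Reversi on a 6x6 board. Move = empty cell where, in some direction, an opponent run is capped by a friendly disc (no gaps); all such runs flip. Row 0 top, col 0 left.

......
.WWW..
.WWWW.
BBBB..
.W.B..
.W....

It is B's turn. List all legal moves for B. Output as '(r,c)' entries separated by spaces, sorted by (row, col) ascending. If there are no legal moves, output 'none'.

(0,0): flips 2 -> legal
(0,1): flips 2 -> legal
(0,2): flips 2 -> legal
(0,3): flips 4 -> legal
(0,4): flips 2 -> legal
(1,0): flips 1 -> legal
(1,4): flips 1 -> legal
(1,5): flips 1 -> legal
(2,0): no bracket -> illegal
(2,5): no bracket -> illegal
(3,4): no bracket -> illegal
(3,5): no bracket -> illegal
(4,0): no bracket -> illegal
(4,2): no bracket -> illegal
(5,0): flips 1 -> legal
(5,2): flips 1 -> legal

Answer: (0,0) (0,1) (0,2) (0,3) (0,4) (1,0) (1,4) (1,5) (5,0) (5,2)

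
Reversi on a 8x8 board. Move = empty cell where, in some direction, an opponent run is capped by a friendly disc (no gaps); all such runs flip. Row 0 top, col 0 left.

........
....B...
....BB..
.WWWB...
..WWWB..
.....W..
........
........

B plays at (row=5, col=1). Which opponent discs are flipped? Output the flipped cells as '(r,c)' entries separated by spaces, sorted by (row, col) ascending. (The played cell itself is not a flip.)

Answer: (3,3) (4,2)

Derivation:
Dir NW: first cell '.' (not opp) -> no flip
Dir N: first cell '.' (not opp) -> no flip
Dir NE: opp run (4,2) (3,3) capped by B -> flip
Dir W: first cell '.' (not opp) -> no flip
Dir E: first cell '.' (not opp) -> no flip
Dir SW: first cell '.' (not opp) -> no flip
Dir S: first cell '.' (not opp) -> no flip
Dir SE: first cell '.' (not opp) -> no flip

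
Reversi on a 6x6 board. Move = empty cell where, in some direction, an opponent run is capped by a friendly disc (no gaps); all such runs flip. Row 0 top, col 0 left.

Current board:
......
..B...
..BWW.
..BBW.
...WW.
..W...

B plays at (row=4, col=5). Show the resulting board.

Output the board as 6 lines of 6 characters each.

Answer: ......
..B...
..BBW.
..BBB.
...WWB
..W...

Derivation:
Place B at (4,5); scan 8 dirs for brackets.
Dir NW: opp run (3,4) (2,3) capped by B -> flip
Dir N: first cell '.' (not opp) -> no flip
Dir NE: edge -> no flip
Dir W: opp run (4,4) (4,3), next='.' -> no flip
Dir E: edge -> no flip
Dir SW: first cell '.' (not opp) -> no flip
Dir S: first cell '.' (not opp) -> no flip
Dir SE: edge -> no flip
All flips: (2,3) (3,4)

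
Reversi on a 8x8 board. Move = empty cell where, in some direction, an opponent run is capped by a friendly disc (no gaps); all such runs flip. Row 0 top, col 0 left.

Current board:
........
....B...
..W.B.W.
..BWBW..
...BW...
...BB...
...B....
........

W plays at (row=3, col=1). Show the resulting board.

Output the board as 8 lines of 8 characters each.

Place W at (3,1); scan 8 dirs for brackets.
Dir NW: first cell '.' (not opp) -> no flip
Dir N: first cell '.' (not opp) -> no flip
Dir NE: first cell 'W' (not opp) -> no flip
Dir W: first cell '.' (not opp) -> no flip
Dir E: opp run (3,2) capped by W -> flip
Dir SW: first cell '.' (not opp) -> no flip
Dir S: first cell '.' (not opp) -> no flip
Dir SE: first cell '.' (not opp) -> no flip
All flips: (3,2)

Answer: ........
....B...
..W.B.W.
.WWWBW..
...BW...
...BB...
...B....
........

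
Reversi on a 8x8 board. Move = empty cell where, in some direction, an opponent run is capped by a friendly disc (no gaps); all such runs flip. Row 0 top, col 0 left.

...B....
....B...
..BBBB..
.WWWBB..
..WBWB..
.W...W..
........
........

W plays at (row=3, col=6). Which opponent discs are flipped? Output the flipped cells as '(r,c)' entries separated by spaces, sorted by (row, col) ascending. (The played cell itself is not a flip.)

Dir NW: opp run (2,5) (1,4) (0,3), next=edge -> no flip
Dir N: first cell '.' (not opp) -> no flip
Dir NE: first cell '.' (not opp) -> no flip
Dir W: opp run (3,5) (3,4) capped by W -> flip
Dir E: first cell '.' (not opp) -> no flip
Dir SW: opp run (4,5), next='.' -> no flip
Dir S: first cell '.' (not opp) -> no flip
Dir SE: first cell '.' (not opp) -> no flip

Answer: (3,4) (3,5)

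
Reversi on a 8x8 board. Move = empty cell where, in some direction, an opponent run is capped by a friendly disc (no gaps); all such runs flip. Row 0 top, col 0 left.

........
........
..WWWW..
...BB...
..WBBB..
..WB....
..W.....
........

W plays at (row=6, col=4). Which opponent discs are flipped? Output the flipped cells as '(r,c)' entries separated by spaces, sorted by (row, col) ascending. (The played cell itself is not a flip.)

Answer: (5,3)

Derivation:
Dir NW: opp run (5,3) capped by W -> flip
Dir N: first cell '.' (not opp) -> no flip
Dir NE: first cell '.' (not opp) -> no flip
Dir W: first cell '.' (not opp) -> no flip
Dir E: first cell '.' (not opp) -> no flip
Dir SW: first cell '.' (not opp) -> no flip
Dir S: first cell '.' (not opp) -> no flip
Dir SE: first cell '.' (not opp) -> no flip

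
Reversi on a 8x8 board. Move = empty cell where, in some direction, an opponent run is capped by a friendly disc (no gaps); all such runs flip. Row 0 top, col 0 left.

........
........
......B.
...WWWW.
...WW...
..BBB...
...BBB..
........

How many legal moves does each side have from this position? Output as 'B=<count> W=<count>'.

-- B to move --
(2,2): no bracket -> illegal
(2,3): flips 2 -> legal
(2,4): flips 2 -> legal
(2,5): flips 2 -> legal
(2,7): no bracket -> illegal
(3,2): flips 1 -> legal
(3,7): no bracket -> illegal
(4,2): no bracket -> illegal
(4,5): no bracket -> illegal
(4,6): flips 1 -> legal
(4,7): no bracket -> illegal
(5,5): no bracket -> illegal
B mobility = 5
-- W to move --
(1,5): no bracket -> illegal
(1,6): flips 1 -> legal
(1,7): flips 1 -> legal
(2,5): no bracket -> illegal
(2,7): no bracket -> illegal
(3,7): no bracket -> illegal
(4,1): no bracket -> illegal
(4,2): no bracket -> illegal
(4,5): no bracket -> illegal
(5,1): no bracket -> illegal
(5,5): no bracket -> illegal
(5,6): no bracket -> illegal
(6,1): flips 1 -> legal
(6,2): flips 1 -> legal
(6,6): no bracket -> illegal
(7,2): no bracket -> illegal
(7,3): flips 2 -> legal
(7,4): flips 2 -> legal
(7,5): no bracket -> illegal
(7,6): flips 2 -> legal
W mobility = 7

Answer: B=5 W=7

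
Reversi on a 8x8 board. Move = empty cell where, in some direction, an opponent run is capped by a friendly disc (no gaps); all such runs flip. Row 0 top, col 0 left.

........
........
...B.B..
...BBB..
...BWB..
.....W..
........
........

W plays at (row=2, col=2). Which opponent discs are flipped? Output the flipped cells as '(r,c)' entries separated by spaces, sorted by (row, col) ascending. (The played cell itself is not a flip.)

Dir NW: first cell '.' (not opp) -> no flip
Dir N: first cell '.' (not opp) -> no flip
Dir NE: first cell '.' (not opp) -> no flip
Dir W: first cell '.' (not opp) -> no flip
Dir E: opp run (2,3), next='.' -> no flip
Dir SW: first cell '.' (not opp) -> no flip
Dir S: first cell '.' (not opp) -> no flip
Dir SE: opp run (3,3) capped by W -> flip

Answer: (3,3)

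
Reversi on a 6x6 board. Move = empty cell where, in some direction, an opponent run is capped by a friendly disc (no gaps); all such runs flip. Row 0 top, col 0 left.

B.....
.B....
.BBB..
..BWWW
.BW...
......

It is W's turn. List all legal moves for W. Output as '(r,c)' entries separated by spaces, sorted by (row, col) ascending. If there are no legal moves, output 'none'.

(0,1): no bracket -> illegal
(0,2): no bracket -> illegal
(1,0): no bracket -> illegal
(1,2): flips 3 -> legal
(1,3): flips 1 -> legal
(1,4): no bracket -> illegal
(2,0): no bracket -> illegal
(2,4): no bracket -> illegal
(3,0): no bracket -> illegal
(3,1): flips 1 -> legal
(4,0): flips 1 -> legal
(4,3): no bracket -> illegal
(5,0): no bracket -> illegal
(5,1): no bracket -> illegal
(5,2): no bracket -> illegal

Answer: (1,2) (1,3) (3,1) (4,0)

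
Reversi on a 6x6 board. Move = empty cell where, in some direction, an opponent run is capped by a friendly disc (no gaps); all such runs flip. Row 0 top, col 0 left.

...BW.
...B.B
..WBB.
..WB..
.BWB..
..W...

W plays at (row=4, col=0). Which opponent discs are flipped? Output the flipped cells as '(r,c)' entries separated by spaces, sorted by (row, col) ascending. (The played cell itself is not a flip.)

Dir NW: edge -> no flip
Dir N: first cell '.' (not opp) -> no flip
Dir NE: first cell '.' (not opp) -> no flip
Dir W: edge -> no flip
Dir E: opp run (4,1) capped by W -> flip
Dir SW: edge -> no flip
Dir S: first cell '.' (not opp) -> no flip
Dir SE: first cell '.' (not opp) -> no flip

Answer: (4,1)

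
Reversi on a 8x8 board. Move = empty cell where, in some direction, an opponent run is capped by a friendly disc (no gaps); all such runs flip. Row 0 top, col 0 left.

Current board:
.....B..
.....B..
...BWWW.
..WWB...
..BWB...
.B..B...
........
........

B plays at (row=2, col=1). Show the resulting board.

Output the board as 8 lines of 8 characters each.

Place B at (2,1); scan 8 dirs for brackets.
Dir NW: first cell '.' (not opp) -> no flip
Dir N: first cell '.' (not opp) -> no flip
Dir NE: first cell '.' (not opp) -> no flip
Dir W: first cell '.' (not opp) -> no flip
Dir E: first cell '.' (not opp) -> no flip
Dir SW: first cell '.' (not opp) -> no flip
Dir S: first cell '.' (not opp) -> no flip
Dir SE: opp run (3,2) (4,3) capped by B -> flip
All flips: (3,2) (4,3)

Answer: .....B..
.....B..
.B.BWWW.
..BWB...
..BBB...
.B..B...
........
........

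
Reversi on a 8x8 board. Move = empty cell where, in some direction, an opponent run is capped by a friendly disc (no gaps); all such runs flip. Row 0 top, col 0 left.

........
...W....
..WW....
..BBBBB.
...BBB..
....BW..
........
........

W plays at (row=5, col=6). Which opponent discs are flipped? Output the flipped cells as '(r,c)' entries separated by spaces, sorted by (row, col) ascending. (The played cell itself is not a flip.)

Dir NW: opp run (4,5) (3,4) capped by W -> flip
Dir N: first cell '.' (not opp) -> no flip
Dir NE: first cell '.' (not opp) -> no flip
Dir W: first cell 'W' (not opp) -> no flip
Dir E: first cell '.' (not opp) -> no flip
Dir SW: first cell '.' (not opp) -> no flip
Dir S: first cell '.' (not opp) -> no flip
Dir SE: first cell '.' (not opp) -> no flip

Answer: (3,4) (4,5)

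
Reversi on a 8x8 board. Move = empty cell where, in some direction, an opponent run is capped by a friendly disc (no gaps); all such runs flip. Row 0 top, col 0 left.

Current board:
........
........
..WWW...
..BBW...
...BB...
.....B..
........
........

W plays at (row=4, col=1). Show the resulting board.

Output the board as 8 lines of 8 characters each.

Answer: ........
........
..WWW...
..WBW...
.W.BB...
.....B..
........
........

Derivation:
Place W at (4,1); scan 8 dirs for brackets.
Dir NW: first cell '.' (not opp) -> no flip
Dir N: first cell '.' (not opp) -> no flip
Dir NE: opp run (3,2) capped by W -> flip
Dir W: first cell '.' (not opp) -> no flip
Dir E: first cell '.' (not opp) -> no flip
Dir SW: first cell '.' (not opp) -> no flip
Dir S: first cell '.' (not opp) -> no flip
Dir SE: first cell '.' (not opp) -> no flip
All flips: (3,2)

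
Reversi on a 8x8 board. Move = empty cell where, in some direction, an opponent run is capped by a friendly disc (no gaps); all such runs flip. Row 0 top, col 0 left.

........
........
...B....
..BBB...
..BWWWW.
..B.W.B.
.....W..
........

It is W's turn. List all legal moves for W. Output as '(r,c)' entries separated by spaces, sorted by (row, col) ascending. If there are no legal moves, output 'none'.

Answer: (1,2) (1,3) (2,1) (2,2) (2,4) (2,5) (4,1) (4,7) (6,1) (6,6) (6,7)

Derivation:
(1,2): flips 2 -> legal
(1,3): flips 2 -> legal
(1,4): no bracket -> illegal
(2,1): flips 1 -> legal
(2,2): flips 1 -> legal
(2,4): flips 1 -> legal
(2,5): flips 1 -> legal
(3,1): no bracket -> illegal
(3,5): no bracket -> illegal
(4,1): flips 1 -> legal
(4,7): flips 1 -> legal
(5,1): no bracket -> illegal
(5,3): no bracket -> illegal
(5,5): no bracket -> illegal
(5,7): no bracket -> illegal
(6,1): flips 1 -> legal
(6,2): no bracket -> illegal
(6,3): no bracket -> illegal
(6,6): flips 1 -> legal
(6,7): flips 1 -> legal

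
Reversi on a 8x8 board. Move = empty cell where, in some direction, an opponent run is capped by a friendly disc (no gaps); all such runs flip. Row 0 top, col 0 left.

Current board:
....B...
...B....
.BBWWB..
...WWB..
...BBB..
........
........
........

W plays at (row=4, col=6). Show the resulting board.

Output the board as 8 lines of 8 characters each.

Answer: ....B...
...B....
.BBWWB..
...WWW..
...BBBW.
........
........
........

Derivation:
Place W at (4,6); scan 8 dirs for brackets.
Dir NW: opp run (3,5) capped by W -> flip
Dir N: first cell '.' (not opp) -> no flip
Dir NE: first cell '.' (not opp) -> no flip
Dir W: opp run (4,5) (4,4) (4,3), next='.' -> no flip
Dir E: first cell '.' (not opp) -> no flip
Dir SW: first cell '.' (not opp) -> no flip
Dir S: first cell '.' (not opp) -> no flip
Dir SE: first cell '.' (not opp) -> no flip
All flips: (3,5)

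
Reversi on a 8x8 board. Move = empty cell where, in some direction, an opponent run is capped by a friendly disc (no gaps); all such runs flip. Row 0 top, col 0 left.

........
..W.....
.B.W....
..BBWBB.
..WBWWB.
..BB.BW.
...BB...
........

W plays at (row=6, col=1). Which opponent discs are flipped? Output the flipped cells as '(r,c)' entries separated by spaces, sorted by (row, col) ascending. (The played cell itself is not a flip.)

Answer: (4,3) (5,2)

Derivation:
Dir NW: first cell '.' (not opp) -> no flip
Dir N: first cell '.' (not opp) -> no flip
Dir NE: opp run (5,2) (4,3) capped by W -> flip
Dir W: first cell '.' (not opp) -> no flip
Dir E: first cell '.' (not opp) -> no flip
Dir SW: first cell '.' (not opp) -> no flip
Dir S: first cell '.' (not opp) -> no flip
Dir SE: first cell '.' (not opp) -> no flip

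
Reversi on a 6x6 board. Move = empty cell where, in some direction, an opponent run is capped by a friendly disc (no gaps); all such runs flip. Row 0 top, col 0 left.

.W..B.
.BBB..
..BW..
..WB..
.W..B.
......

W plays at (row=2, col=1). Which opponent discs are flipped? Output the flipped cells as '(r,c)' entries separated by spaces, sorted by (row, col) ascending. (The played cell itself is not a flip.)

Dir NW: first cell '.' (not opp) -> no flip
Dir N: opp run (1,1) capped by W -> flip
Dir NE: opp run (1,2), next='.' -> no flip
Dir W: first cell '.' (not opp) -> no flip
Dir E: opp run (2,2) capped by W -> flip
Dir SW: first cell '.' (not opp) -> no flip
Dir S: first cell '.' (not opp) -> no flip
Dir SE: first cell 'W' (not opp) -> no flip

Answer: (1,1) (2,2)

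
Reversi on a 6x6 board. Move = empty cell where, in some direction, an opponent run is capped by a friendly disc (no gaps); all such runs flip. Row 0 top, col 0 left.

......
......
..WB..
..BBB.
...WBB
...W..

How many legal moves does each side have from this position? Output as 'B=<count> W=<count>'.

Answer: B=6 W=7

Derivation:
-- B to move --
(1,1): flips 1 -> legal
(1,2): flips 1 -> legal
(1,3): no bracket -> illegal
(2,1): flips 1 -> legal
(3,1): no bracket -> illegal
(4,2): flips 1 -> legal
(5,2): flips 1 -> legal
(5,4): flips 1 -> legal
B mobility = 6
-- W to move --
(1,2): no bracket -> illegal
(1,3): flips 2 -> legal
(1,4): no bracket -> illegal
(2,1): flips 1 -> legal
(2,4): flips 1 -> legal
(2,5): flips 1 -> legal
(3,1): no bracket -> illegal
(3,5): flips 1 -> legal
(4,1): no bracket -> illegal
(4,2): flips 1 -> legal
(5,4): no bracket -> illegal
(5,5): flips 2 -> legal
W mobility = 7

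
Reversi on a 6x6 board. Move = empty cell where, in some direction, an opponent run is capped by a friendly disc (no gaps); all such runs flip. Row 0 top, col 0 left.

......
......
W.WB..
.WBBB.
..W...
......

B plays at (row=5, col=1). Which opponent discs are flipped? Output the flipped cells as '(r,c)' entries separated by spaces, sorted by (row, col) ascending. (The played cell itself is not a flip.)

Answer: (4,2)

Derivation:
Dir NW: first cell '.' (not opp) -> no flip
Dir N: first cell '.' (not opp) -> no flip
Dir NE: opp run (4,2) capped by B -> flip
Dir W: first cell '.' (not opp) -> no flip
Dir E: first cell '.' (not opp) -> no flip
Dir SW: edge -> no flip
Dir S: edge -> no flip
Dir SE: edge -> no flip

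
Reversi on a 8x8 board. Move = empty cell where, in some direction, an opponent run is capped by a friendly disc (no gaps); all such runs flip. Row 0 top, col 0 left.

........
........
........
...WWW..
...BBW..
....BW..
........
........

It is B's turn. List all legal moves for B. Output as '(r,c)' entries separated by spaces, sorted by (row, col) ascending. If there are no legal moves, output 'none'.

(2,2): flips 1 -> legal
(2,3): flips 1 -> legal
(2,4): flips 1 -> legal
(2,5): flips 1 -> legal
(2,6): flips 1 -> legal
(3,2): no bracket -> illegal
(3,6): flips 1 -> legal
(4,2): no bracket -> illegal
(4,6): flips 1 -> legal
(5,6): flips 1 -> legal
(6,4): no bracket -> illegal
(6,5): no bracket -> illegal
(6,6): flips 1 -> legal

Answer: (2,2) (2,3) (2,4) (2,5) (2,6) (3,6) (4,6) (5,6) (6,6)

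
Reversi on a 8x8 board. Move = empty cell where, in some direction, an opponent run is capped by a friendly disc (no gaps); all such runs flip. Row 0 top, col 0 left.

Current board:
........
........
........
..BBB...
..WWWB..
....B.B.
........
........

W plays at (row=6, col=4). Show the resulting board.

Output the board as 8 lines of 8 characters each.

Place W at (6,4); scan 8 dirs for brackets.
Dir NW: first cell '.' (not opp) -> no flip
Dir N: opp run (5,4) capped by W -> flip
Dir NE: first cell '.' (not opp) -> no flip
Dir W: first cell '.' (not opp) -> no flip
Dir E: first cell '.' (not opp) -> no flip
Dir SW: first cell '.' (not opp) -> no flip
Dir S: first cell '.' (not opp) -> no flip
Dir SE: first cell '.' (not opp) -> no flip
All flips: (5,4)

Answer: ........
........
........
..BBB...
..WWWB..
....W.B.
....W...
........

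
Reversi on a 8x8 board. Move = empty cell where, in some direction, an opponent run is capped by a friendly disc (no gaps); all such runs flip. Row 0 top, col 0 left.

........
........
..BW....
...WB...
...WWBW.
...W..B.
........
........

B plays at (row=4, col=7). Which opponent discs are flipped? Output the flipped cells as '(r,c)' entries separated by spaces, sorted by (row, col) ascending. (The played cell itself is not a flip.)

Dir NW: first cell '.' (not opp) -> no flip
Dir N: first cell '.' (not opp) -> no flip
Dir NE: edge -> no flip
Dir W: opp run (4,6) capped by B -> flip
Dir E: edge -> no flip
Dir SW: first cell 'B' (not opp) -> no flip
Dir S: first cell '.' (not opp) -> no flip
Dir SE: edge -> no flip

Answer: (4,6)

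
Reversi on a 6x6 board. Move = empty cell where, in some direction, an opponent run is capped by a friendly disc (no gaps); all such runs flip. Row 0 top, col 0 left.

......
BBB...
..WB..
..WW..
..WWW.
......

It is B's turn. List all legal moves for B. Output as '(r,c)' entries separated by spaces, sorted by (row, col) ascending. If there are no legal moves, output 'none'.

(1,3): no bracket -> illegal
(2,1): flips 1 -> legal
(2,4): no bracket -> illegal
(3,1): no bracket -> illegal
(3,4): no bracket -> illegal
(3,5): no bracket -> illegal
(4,1): flips 1 -> legal
(4,5): no bracket -> illegal
(5,1): no bracket -> illegal
(5,2): flips 3 -> legal
(5,3): flips 2 -> legal
(5,4): no bracket -> illegal
(5,5): flips 3 -> legal

Answer: (2,1) (4,1) (5,2) (5,3) (5,5)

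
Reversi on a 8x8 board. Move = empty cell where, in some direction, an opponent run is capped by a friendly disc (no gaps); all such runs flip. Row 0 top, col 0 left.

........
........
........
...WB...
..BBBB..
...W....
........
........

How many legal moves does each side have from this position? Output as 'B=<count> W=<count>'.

-- B to move --
(2,2): flips 1 -> legal
(2,3): flips 1 -> legal
(2,4): flips 1 -> legal
(3,2): flips 1 -> legal
(5,2): no bracket -> illegal
(5,4): no bracket -> illegal
(6,2): flips 1 -> legal
(6,3): flips 1 -> legal
(6,4): flips 1 -> legal
B mobility = 7
-- W to move --
(2,3): no bracket -> illegal
(2,4): no bracket -> illegal
(2,5): no bracket -> illegal
(3,1): flips 1 -> legal
(3,2): no bracket -> illegal
(3,5): flips 2 -> legal
(3,6): no bracket -> illegal
(4,1): no bracket -> illegal
(4,6): no bracket -> illegal
(5,1): flips 1 -> legal
(5,2): no bracket -> illegal
(5,4): no bracket -> illegal
(5,5): flips 1 -> legal
(5,6): no bracket -> illegal
W mobility = 4

Answer: B=7 W=4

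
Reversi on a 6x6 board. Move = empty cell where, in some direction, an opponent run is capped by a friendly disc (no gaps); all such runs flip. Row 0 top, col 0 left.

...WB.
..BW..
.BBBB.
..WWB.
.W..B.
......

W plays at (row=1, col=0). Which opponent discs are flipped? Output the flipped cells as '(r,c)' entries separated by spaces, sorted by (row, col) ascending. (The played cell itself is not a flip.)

Answer: (2,1)

Derivation:
Dir NW: edge -> no flip
Dir N: first cell '.' (not opp) -> no flip
Dir NE: first cell '.' (not opp) -> no flip
Dir W: edge -> no flip
Dir E: first cell '.' (not opp) -> no flip
Dir SW: edge -> no flip
Dir S: first cell '.' (not opp) -> no flip
Dir SE: opp run (2,1) capped by W -> flip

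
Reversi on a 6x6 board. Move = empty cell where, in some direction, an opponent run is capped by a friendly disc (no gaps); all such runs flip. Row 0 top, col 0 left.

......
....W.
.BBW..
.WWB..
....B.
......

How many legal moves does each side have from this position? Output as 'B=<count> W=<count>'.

-- B to move --
(0,3): no bracket -> illegal
(0,4): no bracket -> illegal
(0,5): no bracket -> illegal
(1,2): no bracket -> illegal
(1,3): flips 1 -> legal
(1,5): no bracket -> illegal
(2,0): no bracket -> illegal
(2,4): flips 1 -> legal
(2,5): no bracket -> illegal
(3,0): flips 2 -> legal
(3,4): no bracket -> illegal
(4,0): flips 1 -> legal
(4,1): flips 1 -> legal
(4,2): flips 1 -> legal
(4,3): flips 1 -> legal
B mobility = 7
-- W to move --
(1,0): flips 1 -> legal
(1,1): flips 1 -> legal
(1,2): flips 1 -> legal
(1,3): flips 1 -> legal
(2,0): flips 2 -> legal
(2,4): no bracket -> illegal
(3,0): no bracket -> illegal
(3,4): flips 1 -> legal
(3,5): no bracket -> illegal
(4,2): no bracket -> illegal
(4,3): flips 1 -> legal
(4,5): no bracket -> illegal
(5,3): no bracket -> illegal
(5,4): no bracket -> illegal
(5,5): no bracket -> illegal
W mobility = 7

Answer: B=7 W=7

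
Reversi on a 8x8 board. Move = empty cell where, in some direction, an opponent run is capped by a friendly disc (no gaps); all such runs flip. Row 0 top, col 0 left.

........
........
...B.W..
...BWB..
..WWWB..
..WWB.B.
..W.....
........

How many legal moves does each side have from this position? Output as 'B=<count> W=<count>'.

-- B to move --
(1,4): no bracket -> illegal
(1,5): flips 1 -> legal
(1,6): no bracket -> illegal
(2,4): flips 2 -> legal
(2,6): no bracket -> illegal
(3,1): no bracket -> illegal
(3,2): flips 1 -> legal
(3,6): no bracket -> illegal
(4,1): flips 3 -> legal
(5,1): flips 3 -> legal
(5,5): flips 1 -> legal
(6,1): no bracket -> illegal
(6,3): flips 2 -> legal
(6,4): no bracket -> illegal
(7,1): flips 3 -> legal
(7,2): no bracket -> illegal
(7,3): no bracket -> illegal
B mobility = 8
-- W to move --
(1,2): flips 1 -> legal
(1,3): flips 2 -> legal
(1,4): no bracket -> illegal
(2,2): flips 1 -> legal
(2,4): flips 1 -> legal
(2,6): flips 1 -> legal
(3,2): flips 1 -> legal
(3,6): flips 1 -> legal
(4,6): flips 1 -> legal
(4,7): no bracket -> illegal
(5,5): flips 3 -> legal
(5,7): no bracket -> illegal
(6,3): no bracket -> illegal
(6,4): flips 1 -> legal
(6,5): flips 1 -> legal
(6,6): no bracket -> illegal
(6,7): flips 2 -> legal
W mobility = 12

Answer: B=8 W=12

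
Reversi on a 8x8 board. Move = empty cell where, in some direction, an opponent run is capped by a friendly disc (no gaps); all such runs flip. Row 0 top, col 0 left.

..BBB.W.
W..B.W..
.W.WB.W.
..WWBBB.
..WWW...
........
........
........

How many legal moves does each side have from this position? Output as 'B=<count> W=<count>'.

-- B to move --
(0,0): no bracket -> illegal
(0,1): no bracket -> illegal
(0,5): no bracket -> illegal
(0,7): no bracket -> illegal
(1,1): no bracket -> illegal
(1,2): flips 1 -> legal
(1,4): no bracket -> illegal
(1,6): flips 1 -> legal
(1,7): flips 1 -> legal
(2,0): no bracket -> illegal
(2,2): flips 1 -> legal
(2,5): no bracket -> illegal
(2,7): no bracket -> illegal
(3,0): no bracket -> illegal
(3,1): flips 2 -> legal
(3,7): flips 2 -> legal
(4,1): no bracket -> illegal
(4,5): no bracket -> illegal
(5,1): flips 2 -> legal
(5,2): flips 1 -> legal
(5,3): flips 4 -> legal
(5,4): flips 1 -> legal
(5,5): no bracket -> illegal
B mobility = 10
-- W to move --
(0,1): no bracket -> illegal
(0,5): no bracket -> illegal
(1,1): no bracket -> illegal
(1,2): no bracket -> illegal
(1,4): flips 2 -> legal
(2,2): no bracket -> illegal
(2,5): flips 2 -> legal
(2,7): no bracket -> illegal
(3,7): flips 3 -> legal
(4,5): flips 1 -> legal
(4,6): flips 1 -> legal
(4,7): no bracket -> illegal
W mobility = 5

Answer: B=10 W=5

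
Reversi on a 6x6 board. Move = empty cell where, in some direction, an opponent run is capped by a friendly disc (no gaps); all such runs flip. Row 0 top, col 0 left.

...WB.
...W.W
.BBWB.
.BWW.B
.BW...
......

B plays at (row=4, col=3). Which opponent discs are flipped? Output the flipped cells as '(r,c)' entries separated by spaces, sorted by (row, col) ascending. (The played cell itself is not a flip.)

Dir NW: opp run (3,2) capped by B -> flip
Dir N: opp run (3,3) (2,3) (1,3) (0,3), next=edge -> no flip
Dir NE: first cell '.' (not opp) -> no flip
Dir W: opp run (4,2) capped by B -> flip
Dir E: first cell '.' (not opp) -> no flip
Dir SW: first cell '.' (not opp) -> no flip
Dir S: first cell '.' (not opp) -> no flip
Dir SE: first cell '.' (not opp) -> no flip

Answer: (3,2) (4,2)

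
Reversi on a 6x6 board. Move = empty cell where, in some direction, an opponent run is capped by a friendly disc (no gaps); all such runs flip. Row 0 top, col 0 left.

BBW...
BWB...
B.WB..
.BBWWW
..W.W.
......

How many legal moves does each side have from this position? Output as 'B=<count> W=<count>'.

-- B to move --
(0,3): flips 1 -> legal
(1,3): flips 1 -> legal
(2,1): flips 2 -> legal
(2,4): no bracket -> illegal
(2,5): no bracket -> illegal
(4,1): no bracket -> illegal
(4,3): flips 1 -> legal
(4,5): flips 1 -> legal
(5,1): no bracket -> illegal
(5,2): flips 1 -> legal
(5,3): flips 1 -> legal
(5,4): no bracket -> illegal
(5,5): flips 4 -> legal
B mobility = 8
-- W to move --
(0,3): no bracket -> illegal
(1,3): flips 2 -> legal
(1,4): no bracket -> illegal
(2,1): no bracket -> illegal
(2,4): flips 1 -> legal
(3,0): flips 2 -> legal
(4,0): flips 1 -> legal
(4,1): no bracket -> illegal
(4,3): no bracket -> illegal
W mobility = 4

Answer: B=8 W=4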